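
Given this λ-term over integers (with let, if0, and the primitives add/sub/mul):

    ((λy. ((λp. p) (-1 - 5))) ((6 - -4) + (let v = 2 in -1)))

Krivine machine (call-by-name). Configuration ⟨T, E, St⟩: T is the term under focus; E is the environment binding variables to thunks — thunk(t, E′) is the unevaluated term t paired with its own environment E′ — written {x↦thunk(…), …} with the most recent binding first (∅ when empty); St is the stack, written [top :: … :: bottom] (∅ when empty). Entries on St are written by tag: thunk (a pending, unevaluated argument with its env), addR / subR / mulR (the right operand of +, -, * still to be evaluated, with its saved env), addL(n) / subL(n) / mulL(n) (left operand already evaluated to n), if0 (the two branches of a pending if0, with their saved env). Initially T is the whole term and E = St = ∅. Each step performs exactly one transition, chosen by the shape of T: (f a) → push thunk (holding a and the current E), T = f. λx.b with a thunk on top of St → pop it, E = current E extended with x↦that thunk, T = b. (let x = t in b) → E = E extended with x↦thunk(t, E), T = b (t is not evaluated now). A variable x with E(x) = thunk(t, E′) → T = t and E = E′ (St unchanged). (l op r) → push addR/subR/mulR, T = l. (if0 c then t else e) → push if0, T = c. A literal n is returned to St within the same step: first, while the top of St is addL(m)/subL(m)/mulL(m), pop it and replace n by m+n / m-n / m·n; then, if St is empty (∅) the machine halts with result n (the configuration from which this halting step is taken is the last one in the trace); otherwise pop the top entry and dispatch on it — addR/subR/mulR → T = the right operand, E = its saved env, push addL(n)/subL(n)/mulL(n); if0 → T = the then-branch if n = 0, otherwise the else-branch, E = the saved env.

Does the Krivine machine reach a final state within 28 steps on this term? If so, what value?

Answer: -6

Execution trace:
t=0: ⟨T=((λy. ((λp. p) (-1 - 5))) ((6 - -4) + (let v = 2 in -1))); E=∅; St=∅⟩
t=1: ⟨T=(λy. ((λp. p) (-1 - 5))); E=∅; St=[thunk]⟩
t=2: ⟨T=((λp. p) (-1 - 5)); E={y↦thunk(((6 - -4) + (let v = 2 in -1)), ∅)}; St=∅⟩
t=3: ⟨T=(λp. p); E={y↦thunk(((6 - -4) + (let v = 2 in -1)), ∅)}; St=[thunk]⟩
t=4: ⟨T=p; E={p↦thunk((-1 - 5), {y↦thunk(((6 - -4) + (let v = 2 in -1)), ∅)}), y↦thunk(((6 - -4) + (let v = 2 in -1)), ∅)}; St=∅⟩
t=5: ⟨T=(-1 - 5); E={y↦thunk(((6 - -4) + (let v = 2 in -1)), ∅)}; St=∅⟩
t=6: ⟨T=-1; E={y↦thunk(((6 - -4) + (let v = 2 in -1)), ∅)}; St=[subR]⟩
t=7: ⟨T=5; E={y↦thunk(((6 - -4) + (let v = 2 in -1)), ∅)}; St=[subL(-1)]⟩
→ final value -6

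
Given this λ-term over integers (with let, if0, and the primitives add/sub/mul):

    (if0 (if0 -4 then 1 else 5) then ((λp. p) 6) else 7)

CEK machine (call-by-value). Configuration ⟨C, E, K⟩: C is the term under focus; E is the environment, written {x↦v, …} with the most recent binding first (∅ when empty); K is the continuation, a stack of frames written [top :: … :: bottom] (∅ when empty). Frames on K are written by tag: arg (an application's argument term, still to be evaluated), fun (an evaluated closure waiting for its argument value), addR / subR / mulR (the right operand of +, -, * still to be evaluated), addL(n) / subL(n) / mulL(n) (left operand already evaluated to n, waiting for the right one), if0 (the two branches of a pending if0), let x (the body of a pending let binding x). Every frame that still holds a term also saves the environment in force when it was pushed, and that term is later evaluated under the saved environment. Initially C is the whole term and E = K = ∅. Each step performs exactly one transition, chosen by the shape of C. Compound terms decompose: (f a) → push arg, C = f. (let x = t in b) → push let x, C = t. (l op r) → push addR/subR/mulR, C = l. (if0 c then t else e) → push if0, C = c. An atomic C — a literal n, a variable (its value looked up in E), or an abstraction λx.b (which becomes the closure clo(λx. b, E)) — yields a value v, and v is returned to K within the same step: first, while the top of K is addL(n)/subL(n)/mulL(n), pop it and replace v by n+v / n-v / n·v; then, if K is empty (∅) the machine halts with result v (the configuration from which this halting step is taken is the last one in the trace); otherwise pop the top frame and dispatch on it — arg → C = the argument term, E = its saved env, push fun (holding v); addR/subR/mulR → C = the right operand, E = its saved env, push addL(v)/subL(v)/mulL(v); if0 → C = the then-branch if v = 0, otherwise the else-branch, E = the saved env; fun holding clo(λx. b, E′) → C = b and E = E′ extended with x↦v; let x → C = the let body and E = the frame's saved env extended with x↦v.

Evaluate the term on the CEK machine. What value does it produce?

0. ⟨C=(if0 (if0 -4 then 1 else 5) then ((λp. p) 6) else 7); E=∅; K=∅⟩
1. ⟨C=(if0 -4 then 1 else 5); E=∅; K=[if0]⟩
2. ⟨C=-4; E=∅; K=[if0 :: if0]⟩
3. ⟨C=5; E=∅; K=[if0]⟩
4. ⟨C=7; E=∅; K=∅⟩
→ final value 7

Answer: 7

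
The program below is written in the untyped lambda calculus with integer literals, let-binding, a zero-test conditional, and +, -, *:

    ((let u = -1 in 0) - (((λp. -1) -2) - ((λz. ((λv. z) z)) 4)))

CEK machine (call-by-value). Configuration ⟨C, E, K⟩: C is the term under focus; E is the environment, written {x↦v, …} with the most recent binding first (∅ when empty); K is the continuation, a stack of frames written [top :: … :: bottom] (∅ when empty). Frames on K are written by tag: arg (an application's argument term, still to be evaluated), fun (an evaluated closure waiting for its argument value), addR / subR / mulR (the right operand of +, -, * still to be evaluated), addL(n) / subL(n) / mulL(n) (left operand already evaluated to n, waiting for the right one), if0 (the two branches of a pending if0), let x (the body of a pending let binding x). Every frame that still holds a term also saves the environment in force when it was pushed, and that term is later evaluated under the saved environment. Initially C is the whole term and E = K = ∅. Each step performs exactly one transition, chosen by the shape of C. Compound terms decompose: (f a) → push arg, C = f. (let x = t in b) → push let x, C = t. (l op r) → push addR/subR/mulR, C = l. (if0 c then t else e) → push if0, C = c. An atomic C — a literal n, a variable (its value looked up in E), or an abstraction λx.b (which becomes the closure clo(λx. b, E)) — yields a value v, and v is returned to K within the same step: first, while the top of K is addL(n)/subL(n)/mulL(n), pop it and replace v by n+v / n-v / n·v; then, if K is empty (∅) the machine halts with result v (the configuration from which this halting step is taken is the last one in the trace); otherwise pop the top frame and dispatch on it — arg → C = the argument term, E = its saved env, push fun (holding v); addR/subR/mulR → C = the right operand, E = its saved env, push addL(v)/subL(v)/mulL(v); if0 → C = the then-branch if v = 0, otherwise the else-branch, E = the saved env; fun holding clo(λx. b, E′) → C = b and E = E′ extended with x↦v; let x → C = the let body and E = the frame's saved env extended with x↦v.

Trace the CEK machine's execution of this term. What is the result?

[0] <C=((let u = -1 in 0) - (((λp. -1) -2) - ((λz. ((λv. z) z)) 4))), E=∅, K=∅>
[1] <C=(let u = -1 in 0), E=∅, K=[subR]>
[2] <C=-1, E=∅, K=[let u :: subR]>
[3] <C=0, E={u↦-1}, K=[subR]>
[4] <C=(((λp. -1) -2) - ((λz. ((λv. z) z)) 4)), E=∅, K=[subL(0)]>
[5] <C=((λp. -1) -2), E=∅, K=[subR :: subL(0)]>
[6] <C=(λp. -1), E=∅, K=[arg :: subR :: subL(0)]>
[7] <C=-2, E=∅, K=[fun :: subR :: subL(0)]>
[8] <C=-1, E={p↦-2}, K=[subR :: subL(0)]>
[9] <C=((λz. ((λv. z) z)) 4), E=∅, K=[subL(-1) :: subL(0)]>
[10] <C=(λz. ((λv. z) z)), E=∅, K=[arg :: subL(-1) :: subL(0)]>
[11] <C=4, E=∅, K=[fun :: subL(-1) :: subL(0)]>
[12] <C=((λv. z) z), E={z↦4}, K=[subL(-1) :: subL(0)]>
[13] <C=(λv. z), E={z↦4}, K=[arg :: subL(-1) :: subL(0)]>
[14] <C=z, E={z↦4}, K=[fun :: subL(-1) :: subL(0)]>
[15] <C=z, E={v↦4, z↦4}, K=[subL(-1) :: subL(0)]>
→ final value 5

Answer: 5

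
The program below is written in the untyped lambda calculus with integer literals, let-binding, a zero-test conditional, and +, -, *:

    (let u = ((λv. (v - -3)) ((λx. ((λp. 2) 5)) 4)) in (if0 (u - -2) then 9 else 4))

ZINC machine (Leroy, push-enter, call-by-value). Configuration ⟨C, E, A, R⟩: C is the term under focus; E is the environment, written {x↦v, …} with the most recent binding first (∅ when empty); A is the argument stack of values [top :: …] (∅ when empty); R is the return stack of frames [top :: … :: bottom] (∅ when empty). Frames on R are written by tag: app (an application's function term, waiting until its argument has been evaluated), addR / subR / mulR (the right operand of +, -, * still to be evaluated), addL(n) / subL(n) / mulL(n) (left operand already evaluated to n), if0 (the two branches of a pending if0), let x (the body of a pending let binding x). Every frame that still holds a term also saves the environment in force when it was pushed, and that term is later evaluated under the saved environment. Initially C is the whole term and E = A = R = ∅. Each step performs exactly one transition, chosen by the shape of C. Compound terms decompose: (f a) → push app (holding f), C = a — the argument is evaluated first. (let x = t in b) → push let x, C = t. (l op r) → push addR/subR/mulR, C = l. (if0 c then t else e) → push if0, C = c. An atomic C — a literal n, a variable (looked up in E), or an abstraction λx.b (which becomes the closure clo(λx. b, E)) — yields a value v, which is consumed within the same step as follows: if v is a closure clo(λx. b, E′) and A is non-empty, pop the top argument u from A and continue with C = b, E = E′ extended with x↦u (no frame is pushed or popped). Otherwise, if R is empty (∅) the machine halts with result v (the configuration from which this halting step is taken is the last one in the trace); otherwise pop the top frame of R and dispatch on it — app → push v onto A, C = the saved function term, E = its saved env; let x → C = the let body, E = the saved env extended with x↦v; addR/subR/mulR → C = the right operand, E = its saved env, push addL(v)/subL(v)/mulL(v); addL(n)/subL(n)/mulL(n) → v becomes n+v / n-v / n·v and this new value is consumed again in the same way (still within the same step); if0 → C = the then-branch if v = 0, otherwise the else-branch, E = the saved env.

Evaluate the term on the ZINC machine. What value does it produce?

Answer: 4

Derivation:
step 0: [C=(let u = ((λv. (v - -3)) ((λx. ((λp. 2) 5)) 4)) in (if0 (u - -2) then 9 else 4)) | E=∅ | A=∅ | R=∅]
step 1: [C=((λv. (v - -3)) ((λx. ((λp. 2) 5)) 4)) | E=∅ | A=∅ | R=[let u]]
step 2: [C=((λx. ((λp. 2) 5)) 4) | E=∅ | A=∅ | R=[app :: let u]]
step 3: [C=4 | E=∅ | A=∅ | R=[app :: app :: let u]]
step 4: [C=(λx. ((λp. 2) 5)) | E=∅ | A=[4] | R=[app :: let u]]
step 5: [C=((λp. 2) 5) | E={x↦4} | A=∅ | R=[app :: let u]]
step 6: [C=5 | E={x↦4} | A=∅ | R=[app :: app :: let u]]
step 7: [C=(λp. 2) | E={x↦4} | A=[5] | R=[app :: let u]]
step 8: [C=2 | E={p↦5, x↦4} | A=∅ | R=[app :: let u]]
step 9: [C=(λv. (v - -3)) | E=∅ | A=[2] | R=[let u]]
step 10: [C=(v - -3) | E={v↦2} | A=∅ | R=[let u]]
step 11: [C=v | E={v↦2} | A=∅ | R=[subR :: let u]]
step 12: [C=-3 | E={v↦2} | A=∅ | R=[subL(2) :: let u]]
step 13: [C=(if0 (u - -2) then 9 else 4) | E={u↦5} | A=∅ | R=∅]
step 14: [C=(u - -2) | E={u↦5} | A=∅ | R=[if0]]
step 15: [C=u | E={u↦5} | A=∅ | R=[subR :: if0]]
step 16: [C=-2 | E={u↦5} | A=∅ | R=[subL(5) :: if0]]
step 17: [C=4 | E={u↦5} | A=∅ | R=∅]
→ final value 4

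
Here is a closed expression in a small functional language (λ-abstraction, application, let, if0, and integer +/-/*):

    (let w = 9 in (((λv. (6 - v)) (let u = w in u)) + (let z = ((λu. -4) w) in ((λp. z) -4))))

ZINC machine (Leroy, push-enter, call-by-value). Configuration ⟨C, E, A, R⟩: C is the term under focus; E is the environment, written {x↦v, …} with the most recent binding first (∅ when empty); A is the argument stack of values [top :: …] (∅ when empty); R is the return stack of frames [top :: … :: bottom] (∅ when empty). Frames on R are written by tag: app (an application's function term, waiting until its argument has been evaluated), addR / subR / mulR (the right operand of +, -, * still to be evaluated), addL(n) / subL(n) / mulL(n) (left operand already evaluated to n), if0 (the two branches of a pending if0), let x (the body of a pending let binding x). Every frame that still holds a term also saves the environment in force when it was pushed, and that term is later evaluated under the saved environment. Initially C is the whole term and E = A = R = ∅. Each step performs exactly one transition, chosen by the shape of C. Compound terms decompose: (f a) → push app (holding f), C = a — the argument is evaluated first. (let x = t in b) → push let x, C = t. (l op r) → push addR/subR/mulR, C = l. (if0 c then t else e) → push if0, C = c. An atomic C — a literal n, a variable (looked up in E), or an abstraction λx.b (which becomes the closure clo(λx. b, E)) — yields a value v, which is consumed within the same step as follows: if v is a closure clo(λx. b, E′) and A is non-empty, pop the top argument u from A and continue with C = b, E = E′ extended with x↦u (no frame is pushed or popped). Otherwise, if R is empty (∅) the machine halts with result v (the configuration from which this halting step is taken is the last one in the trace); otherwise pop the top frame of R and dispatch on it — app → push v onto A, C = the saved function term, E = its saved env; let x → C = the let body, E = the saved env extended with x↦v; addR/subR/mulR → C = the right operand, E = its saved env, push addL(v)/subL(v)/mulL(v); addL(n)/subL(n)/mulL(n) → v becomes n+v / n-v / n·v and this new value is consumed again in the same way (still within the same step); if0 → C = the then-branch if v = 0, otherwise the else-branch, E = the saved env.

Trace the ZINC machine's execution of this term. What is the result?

step 0: [C=(let w = 9 in (((λv. (6 - v)) (let u = w in u)) + (let z = ((λu. -4) w) in ((λp. z) -4)))) | E=∅ | A=∅ | R=∅]
step 1: [C=9 | E=∅ | A=∅ | R=[let w]]
step 2: [C=(((λv. (6 - v)) (let u = w in u)) + (let z = ((λu. -4) w) in ((λp. z) -4))) | E={w↦9} | A=∅ | R=∅]
step 3: [C=((λv. (6 - v)) (let u = w in u)) | E={w↦9} | A=∅ | R=[addR]]
step 4: [C=(let u = w in u) | E={w↦9} | A=∅ | R=[app :: addR]]
step 5: [C=w | E={w↦9} | A=∅ | R=[let u :: app :: addR]]
step 6: [C=u | E={u↦9, w↦9} | A=∅ | R=[app :: addR]]
step 7: [C=(λv. (6 - v)) | E={w↦9} | A=[9] | R=[addR]]
step 8: [C=(6 - v) | E={v↦9, w↦9} | A=∅ | R=[addR]]
step 9: [C=6 | E={v↦9, w↦9} | A=∅ | R=[subR :: addR]]
step 10: [C=v | E={v↦9, w↦9} | A=∅ | R=[subL(6) :: addR]]
step 11: [C=(let z = ((λu. -4) w) in ((λp. z) -4)) | E={w↦9} | A=∅ | R=[addL(-3)]]
step 12: [C=((λu. -4) w) | E={w↦9} | A=∅ | R=[let z :: addL(-3)]]
step 13: [C=w | E={w↦9} | A=∅ | R=[app :: let z :: addL(-3)]]
step 14: [C=(λu. -4) | E={w↦9} | A=[9] | R=[let z :: addL(-3)]]
step 15: [C=-4 | E={u↦9, w↦9} | A=∅ | R=[let z :: addL(-3)]]
step 16: [C=((λp. z) -4) | E={z↦-4, w↦9} | A=∅ | R=[addL(-3)]]
step 17: [C=-4 | E={z↦-4, w↦9} | A=∅ | R=[app :: addL(-3)]]
step 18: [C=(λp. z) | E={z↦-4, w↦9} | A=[-4] | R=[addL(-3)]]
step 19: [C=z | E={p↦-4, z↦-4, w↦9} | A=∅ | R=[addL(-3)]]
→ final value -7

Answer: -7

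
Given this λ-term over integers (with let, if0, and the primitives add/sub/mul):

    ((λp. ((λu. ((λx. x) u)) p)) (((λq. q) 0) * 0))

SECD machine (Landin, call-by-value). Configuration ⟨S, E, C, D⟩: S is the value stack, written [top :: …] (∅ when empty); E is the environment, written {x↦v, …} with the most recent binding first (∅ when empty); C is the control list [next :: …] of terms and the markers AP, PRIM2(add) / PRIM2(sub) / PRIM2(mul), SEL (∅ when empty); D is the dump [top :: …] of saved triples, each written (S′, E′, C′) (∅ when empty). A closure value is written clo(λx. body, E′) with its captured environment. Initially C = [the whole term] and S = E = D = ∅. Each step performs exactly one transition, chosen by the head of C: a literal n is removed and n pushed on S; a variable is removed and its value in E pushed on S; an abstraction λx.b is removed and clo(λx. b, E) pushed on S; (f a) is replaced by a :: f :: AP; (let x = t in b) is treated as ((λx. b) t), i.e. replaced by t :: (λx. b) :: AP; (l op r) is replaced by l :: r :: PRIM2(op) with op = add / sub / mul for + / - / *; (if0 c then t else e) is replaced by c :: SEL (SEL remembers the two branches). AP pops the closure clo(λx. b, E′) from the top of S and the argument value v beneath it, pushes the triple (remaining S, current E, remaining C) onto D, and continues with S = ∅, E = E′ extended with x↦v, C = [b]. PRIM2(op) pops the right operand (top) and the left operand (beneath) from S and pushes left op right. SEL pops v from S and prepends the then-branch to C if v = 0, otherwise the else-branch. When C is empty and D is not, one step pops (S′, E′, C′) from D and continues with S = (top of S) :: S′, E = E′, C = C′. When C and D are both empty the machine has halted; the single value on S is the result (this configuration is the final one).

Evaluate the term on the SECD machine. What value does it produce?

[0] [S=∅ | E=∅ | C=[((λp. ((λu. ((λx. x) u)) p)) (((λq. q) 0) * 0))] | D=∅]
[1] [S=∅ | E=∅ | C=[(((λq. q) 0) * 0) :: (λp. ((λu. ((λx. x) u)) p)) :: AP] | D=∅]
[2] [S=∅ | E=∅ | C=[((λq. q) 0) :: 0 :: PRIM2(mul) :: (λp. ((λu. ((λx. x) u)) p)) :: AP] | D=∅]
[3] [S=∅ | E=∅ | C=[0 :: (λq. q) :: AP :: 0 :: PRIM2(mul) :: (λp. ((λu. ((λx. x) u)) p)) :: AP] | D=∅]
[4] [S=[0] | E=∅ | C=[(λq. q) :: AP :: 0 :: PRIM2(mul) :: (λp. ((λu. ((λx. x) u)) p)) :: AP] | D=∅]
[5] [S=[clo(λq. q, ∅) :: 0] | E=∅ | C=[AP :: 0 :: PRIM2(mul) :: (λp. ((λu. ((λx. x) u)) p)) :: AP] | D=∅]
[6] [S=∅ | E={q↦0} | C=[q] | D=[(∅, ∅, [0 :: PRIM2(mul) :: (λp. ((λu. ((λx. x) u)) p)) :: AP])]]
[7] [S=[0] | E={q↦0} | C=∅ | D=[(∅, ∅, [0 :: PRIM2(mul) :: (λp. ((λu. ((λx. x) u)) p)) :: AP])]]
[8] [S=[0] | E=∅ | C=[0 :: PRIM2(mul) :: (λp. ((λu. ((λx. x) u)) p)) :: AP] | D=∅]
[9] [S=[0 :: 0] | E=∅ | C=[PRIM2(mul) :: (λp. ((λu. ((λx. x) u)) p)) :: AP] | D=∅]
[10] [S=[0] | E=∅ | C=[(λp. ((λu. ((λx. x) u)) p)) :: AP] | D=∅]
[11] [S=[clo(λp. ((λu. ((λx. x) u)) p), ∅) :: 0] | E=∅ | C=[AP] | D=∅]
[12] [S=∅ | E={p↦0} | C=[((λu. ((λx. x) u)) p)] | D=[(∅, ∅, ∅)]]
[13] [S=∅ | E={p↦0} | C=[p :: (λu. ((λx. x) u)) :: AP] | D=[(∅, ∅, ∅)]]
[14] [S=[0] | E={p↦0} | C=[(λu. ((λx. x) u)) :: AP] | D=[(∅, ∅, ∅)]]
[15] [S=[clo(λu. ((λx. x) u), {p↦0}) :: 0] | E={p↦0} | C=[AP] | D=[(∅, ∅, ∅)]]
[16] [S=∅ | E={u↦0, p↦0} | C=[((λx. x) u)] | D=[(∅, {p↦0}, ∅) :: (∅, ∅, ∅)]]
[17] [S=∅ | E={u↦0, p↦0} | C=[u :: (λx. x) :: AP] | D=[(∅, {p↦0}, ∅) :: (∅, ∅, ∅)]]
[18] [S=[0] | E={u↦0, p↦0} | C=[(λx. x) :: AP] | D=[(∅, {p↦0}, ∅) :: (∅, ∅, ∅)]]
[19] [S=[clo(λx. x, {u↦0, p↦0}) :: 0] | E={u↦0, p↦0} | C=[AP] | D=[(∅, {p↦0}, ∅) :: (∅, ∅, ∅)]]
[20] [S=∅ | E={x↦0, u↦0, p↦0} | C=[x] | D=[(∅, {u↦0, p↦0}, ∅) :: (∅, {p↦0}, ∅) :: (∅, ∅, ∅)]]
[21] [S=[0] | E={x↦0, u↦0, p↦0} | C=∅ | D=[(∅, {u↦0, p↦0}, ∅) :: (∅, {p↦0}, ∅) :: (∅, ∅, ∅)]]
[22] [S=[0] | E={u↦0, p↦0} | C=∅ | D=[(∅, {p↦0}, ∅) :: (∅, ∅, ∅)]]
[23] [S=[0] | E={p↦0} | C=∅ | D=[(∅, ∅, ∅)]]
[24] [S=[0] | E=∅ | C=∅ | D=∅]
→ final value 0

Answer: 0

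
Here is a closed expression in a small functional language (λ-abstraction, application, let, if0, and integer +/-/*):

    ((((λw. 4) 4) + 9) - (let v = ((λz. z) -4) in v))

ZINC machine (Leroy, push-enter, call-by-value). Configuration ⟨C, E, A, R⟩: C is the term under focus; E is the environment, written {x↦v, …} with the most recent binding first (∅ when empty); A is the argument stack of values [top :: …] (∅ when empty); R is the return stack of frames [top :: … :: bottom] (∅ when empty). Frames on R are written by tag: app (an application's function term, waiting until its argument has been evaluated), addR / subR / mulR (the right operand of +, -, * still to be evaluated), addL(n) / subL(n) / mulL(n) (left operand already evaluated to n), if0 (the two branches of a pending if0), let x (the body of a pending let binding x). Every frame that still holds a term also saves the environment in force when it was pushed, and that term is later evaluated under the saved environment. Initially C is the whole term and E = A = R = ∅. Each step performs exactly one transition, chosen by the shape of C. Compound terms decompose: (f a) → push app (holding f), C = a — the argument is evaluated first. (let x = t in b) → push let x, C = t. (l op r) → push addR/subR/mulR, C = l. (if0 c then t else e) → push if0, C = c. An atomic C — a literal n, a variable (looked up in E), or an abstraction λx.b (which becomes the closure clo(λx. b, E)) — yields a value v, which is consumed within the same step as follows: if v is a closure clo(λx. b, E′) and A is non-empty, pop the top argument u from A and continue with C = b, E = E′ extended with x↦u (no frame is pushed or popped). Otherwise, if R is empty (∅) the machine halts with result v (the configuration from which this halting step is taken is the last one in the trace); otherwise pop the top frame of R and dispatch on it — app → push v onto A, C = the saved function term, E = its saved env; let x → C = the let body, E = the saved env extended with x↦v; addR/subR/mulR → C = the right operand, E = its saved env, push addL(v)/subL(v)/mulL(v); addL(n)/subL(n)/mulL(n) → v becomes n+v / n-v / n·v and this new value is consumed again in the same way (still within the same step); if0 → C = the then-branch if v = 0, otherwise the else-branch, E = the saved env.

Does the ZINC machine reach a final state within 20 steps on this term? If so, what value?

Answer: 17

Derivation:
[0] ⟨C=((((λw. 4) 4) + 9) - (let v = ((λz. z) -4) in v)); E=∅; A=∅; R=∅⟩
[1] ⟨C=(((λw. 4) 4) + 9); E=∅; A=∅; R=[subR]⟩
[2] ⟨C=((λw. 4) 4); E=∅; A=∅; R=[addR :: subR]⟩
[3] ⟨C=4; E=∅; A=∅; R=[app :: addR :: subR]⟩
[4] ⟨C=(λw. 4); E=∅; A=[4]; R=[addR :: subR]⟩
[5] ⟨C=4; E={w↦4}; A=∅; R=[addR :: subR]⟩
[6] ⟨C=9; E=∅; A=∅; R=[addL(4) :: subR]⟩
[7] ⟨C=(let v = ((λz. z) -4) in v); E=∅; A=∅; R=[subL(13)]⟩
[8] ⟨C=((λz. z) -4); E=∅; A=∅; R=[let v :: subL(13)]⟩
[9] ⟨C=-4; E=∅; A=∅; R=[app :: let v :: subL(13)]⟩
[10] ⟨C=(λz. z); E=∅; A=[-4]; R=[let v :: subL(13)]⟩
[11] ⟨C=z; E={z↦-4}; A=∅; R=[let v :: subL(13)]⟩
[12] ⟨C=v; E={v↦-4}; A=∅; R=[subL(13)]⟩
→ final value 17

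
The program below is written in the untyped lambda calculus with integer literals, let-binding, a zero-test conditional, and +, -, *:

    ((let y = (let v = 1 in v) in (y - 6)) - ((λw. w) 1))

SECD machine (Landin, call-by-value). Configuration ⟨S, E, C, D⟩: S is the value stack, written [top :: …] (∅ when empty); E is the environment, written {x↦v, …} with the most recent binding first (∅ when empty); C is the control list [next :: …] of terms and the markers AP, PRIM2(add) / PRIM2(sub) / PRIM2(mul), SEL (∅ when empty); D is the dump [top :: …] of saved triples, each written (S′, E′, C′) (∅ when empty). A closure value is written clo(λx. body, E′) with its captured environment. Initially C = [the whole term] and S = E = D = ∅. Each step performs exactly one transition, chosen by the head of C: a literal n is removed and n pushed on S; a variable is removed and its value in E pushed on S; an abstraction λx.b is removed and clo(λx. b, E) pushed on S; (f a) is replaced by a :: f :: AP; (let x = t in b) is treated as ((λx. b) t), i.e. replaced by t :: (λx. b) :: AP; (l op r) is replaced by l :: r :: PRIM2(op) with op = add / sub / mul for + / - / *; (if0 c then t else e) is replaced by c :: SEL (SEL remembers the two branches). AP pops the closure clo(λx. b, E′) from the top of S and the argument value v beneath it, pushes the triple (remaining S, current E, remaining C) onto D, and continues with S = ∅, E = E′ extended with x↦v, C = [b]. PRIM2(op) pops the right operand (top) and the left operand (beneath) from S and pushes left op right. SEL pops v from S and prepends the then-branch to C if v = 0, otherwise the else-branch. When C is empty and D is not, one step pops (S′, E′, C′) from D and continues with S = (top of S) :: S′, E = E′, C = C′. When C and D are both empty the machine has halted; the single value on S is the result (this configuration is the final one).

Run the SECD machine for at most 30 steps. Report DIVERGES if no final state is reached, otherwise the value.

step 0: <S=∅, E=∅, C=[((let y = (let v = 1 in v) in (y - 6)) - ((λw. w) 1))], D=∅>
step 1: <S=∅, E=∅, C=[(let y = (let v = 1 in v) in (y - 6)) :: ((λw. w) 1) :: PRIM2(sub)], D=∅>
step 2: <S=∅, E=∅, C=[(let v = 1 in v) :: (λy. (y - 6)) :: AP :: ((λw. w) 1) :: PRIM2(sub)], D=∅>
step 3: <S=∅, E=∅, C=[1 :: (λv. v) :: AP :: (λy. (y - 6)) :: AP :: ((λw. w) 1) :: PRIM2(sub)], D=∅>
step 4: <S=[1], E=∅, C=[(λv. v) :: AP :: (λy. (y - 6)) :: AP :: ((λw. w) 1) :: PRIM2(sub)], D=∅>
step 5: <S=[clo(λv. v, ∅) :: 1], E=∅, C=[AP :: (λy. (y - 6)) :: AP :: ((λw. w) 1) :: PRIM2(sub)], D=∅>
step 6: <S=∅, E={v↦1}, C=[v], D=[(∅, ∅, [(λy. (y - 6)) :: AP :: ((λw. w) 1) :: PRIM2(sub)])]>
step 7: <S=[1], E={v↦1}, C=∅, D=[(∅, ∅, [(λy. (y - 6)) :: AP :: ((λw. w) 1) :: PRIM2(sub)])]>
step 8: <S=[1], E=∅, C=[(λy. (y - 6)) :: AP :: ((λw. w) 1) :: PRIM2(sub)], D=∅>
step 9: <S=[clo(λy. (y - 6), ∅) :: 1], E=∅, C=[AP :: ((λw. w) 1) :: PRIM2(sub)], D=∅>
step 10: <S=∅, E={y↦1}, C=[(y - 6)], D=[(∅, ∅, [((λw. w) 1) :: PRIM2(sub)])]>
step 11: <S=∅, E={y↦1}, C=[y :: 6 :: PRIM2(sub)], D=[(∅, ∅, [((λw. w) 1) :: PRIM2(sub)])]>
step 12: <S=[1], E={y↦1}, C=[6 :: PRIM2(sub)], D=[(∅, ∅, [((λw. w) 1) :: PRIM2(sub)])]>
step 13: <S=[6 :: 1], E={y↦1}, C=[PRIM2(sub)], D=[(∅, ∅, [((λw. w) 1) :: PRIM2(sub)])]>
step 14: <S=[-5], E={y↦1}, C=∅, D=[(∅, ∅, [((λw. w) 1) :: PRIM2(sub)])]>
step 15: <S=[-5], E=∅, C=[((λw. w) 1) :: PRIM2(sub)], D=∅>
step 16: <S=[-5], E=∅, C=[1 :: (λw. w) :: AP :: PRIM2(sub)], D=∅>
step 17: <S=[1 :: -5], E=∅, C=[(λw. w) :: AP :: PRIM2(sub)], D=∅>
step 18: <S=[clo(λw. w, ∅) :: 1 :: -5], E=∅, C=[AP :: PRIM2(sub)], D=∅>
step 19: <S=∅, E={w↦1}, C=[w], D=[([-5], ∅, [PRIM2(sub)])]>
step 20: <S=[1], E={w↦1}, C=∅, D=[([-5], ∅, [PRIM2(sub)])]>
step 21: <S=[1 :: -5], E=∅, C=[PRIM2(sub)], D=∅>
step 22: <S=[-6], E=∅, C=∅, D=∅>
→ final value -6

Answer: -6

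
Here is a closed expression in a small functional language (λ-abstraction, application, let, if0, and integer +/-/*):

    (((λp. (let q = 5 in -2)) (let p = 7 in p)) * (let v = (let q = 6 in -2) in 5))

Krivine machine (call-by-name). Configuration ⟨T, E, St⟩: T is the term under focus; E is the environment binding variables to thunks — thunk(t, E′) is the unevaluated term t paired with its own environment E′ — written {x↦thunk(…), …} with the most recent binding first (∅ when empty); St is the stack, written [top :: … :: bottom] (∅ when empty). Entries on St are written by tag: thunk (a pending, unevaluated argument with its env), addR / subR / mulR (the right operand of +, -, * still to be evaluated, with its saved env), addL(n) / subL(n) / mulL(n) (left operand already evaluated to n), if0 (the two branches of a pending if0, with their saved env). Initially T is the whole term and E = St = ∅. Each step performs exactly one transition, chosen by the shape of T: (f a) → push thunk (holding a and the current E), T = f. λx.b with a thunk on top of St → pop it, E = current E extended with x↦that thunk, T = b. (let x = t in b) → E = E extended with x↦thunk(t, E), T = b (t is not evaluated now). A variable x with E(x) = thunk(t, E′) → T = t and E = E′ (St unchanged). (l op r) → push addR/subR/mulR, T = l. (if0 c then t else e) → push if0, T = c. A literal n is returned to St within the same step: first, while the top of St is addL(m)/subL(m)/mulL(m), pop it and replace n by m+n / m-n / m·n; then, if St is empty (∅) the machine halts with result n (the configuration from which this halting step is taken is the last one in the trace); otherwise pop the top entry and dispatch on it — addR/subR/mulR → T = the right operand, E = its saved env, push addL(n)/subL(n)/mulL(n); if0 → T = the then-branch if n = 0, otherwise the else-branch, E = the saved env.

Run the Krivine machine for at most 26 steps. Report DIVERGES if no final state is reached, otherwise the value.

Answer: -10

Machine steps:
[0] [T=(((λp. (let q = 5 in -2)) (let p = 7 in p)) * (let v = (let q = 6 in -2) in 5)) | E=∅ | St=∅]
[1] [T=((λp. (let q = 5 in -2)) (let p = 7 in p)) | E=∅ | St=[mulR]]
[2] [T=(λp. (let q = 5 in -2)) | E=∅ | St=[thunk :: mulR]]
[3] [T=(let q = 5 in -2) | E={p↦thunk((let p = 7 in p), ∅)} | St=[mulR]]
[4] [T=-2 | E={q↦thunk(5, {p↦thunk((let p = 7 in p), ∅)}), p↦thunk((let p = 7 in p), ∅)} | St=[mulR]]
[5] [T=(let v = (let q = 6 in -2) in 5) | E=∅ | St=[mulL(-2)]]
[6] [T=5 | E={v↦thunk((let q = 6 in -2), ∅)} | St=[mulL(-2)]]
→ final value -10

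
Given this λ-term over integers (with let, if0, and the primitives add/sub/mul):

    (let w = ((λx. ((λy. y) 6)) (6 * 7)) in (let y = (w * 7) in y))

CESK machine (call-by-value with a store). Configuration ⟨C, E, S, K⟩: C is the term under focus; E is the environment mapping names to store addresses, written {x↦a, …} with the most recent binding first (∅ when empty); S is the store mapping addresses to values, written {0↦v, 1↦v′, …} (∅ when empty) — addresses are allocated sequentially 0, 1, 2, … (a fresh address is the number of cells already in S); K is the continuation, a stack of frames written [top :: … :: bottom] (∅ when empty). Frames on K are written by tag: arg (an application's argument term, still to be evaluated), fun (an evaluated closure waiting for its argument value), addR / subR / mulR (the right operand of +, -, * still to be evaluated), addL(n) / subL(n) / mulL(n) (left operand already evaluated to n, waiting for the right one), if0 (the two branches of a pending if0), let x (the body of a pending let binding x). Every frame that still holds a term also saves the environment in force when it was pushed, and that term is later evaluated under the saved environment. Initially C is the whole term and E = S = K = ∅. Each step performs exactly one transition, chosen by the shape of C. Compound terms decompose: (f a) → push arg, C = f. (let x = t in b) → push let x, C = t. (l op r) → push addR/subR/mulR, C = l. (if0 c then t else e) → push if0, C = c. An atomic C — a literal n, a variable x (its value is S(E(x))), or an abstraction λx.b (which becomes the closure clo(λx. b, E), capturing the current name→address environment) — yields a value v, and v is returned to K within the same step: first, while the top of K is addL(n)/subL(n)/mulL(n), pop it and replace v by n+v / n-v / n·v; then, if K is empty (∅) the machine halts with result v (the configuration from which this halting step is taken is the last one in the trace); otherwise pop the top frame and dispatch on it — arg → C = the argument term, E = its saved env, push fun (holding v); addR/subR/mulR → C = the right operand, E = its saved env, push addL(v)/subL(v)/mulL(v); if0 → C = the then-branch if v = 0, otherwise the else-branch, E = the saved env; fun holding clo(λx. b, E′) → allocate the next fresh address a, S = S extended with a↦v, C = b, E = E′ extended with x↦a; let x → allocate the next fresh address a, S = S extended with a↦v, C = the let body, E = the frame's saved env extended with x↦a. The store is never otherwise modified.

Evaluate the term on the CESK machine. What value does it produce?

[0] <C=(let w = ((λx. ((λy. y) 6)) (6 * 7)) in (let y = (w * 7) in y)), E=∅, S=∅, K=∅>
[1] <C=((λx. ((λy. y) 6)) (6 * 7)), E=∅, S=∅, K=[let w]>
[2] <C=(λx. ((λy. y) 6)), E=∅, S=∅, K=[arg :: let w]>
[3] <C=(6 * 7), E=∅, S=∅, K=[fun :: let w]>
[4] <C=6, E=∅, S=∅, K=[mulR :: fun :: let w]>
[5] <C=7, E=∅, S=∅, K=[mulL(6) :: fun :: let w]>
[6] <C=((λy. y) 6), E={x↦0}, S={0↦42}, K=[let w]>
[7] <C=(λy. y), E={x↦0}, S={0↦42}, K=[arg :: let w]>
[8] <C=6, E={x↦0}, S={0↦42}, K=[fun :: let w]>
[9] <C=y, E={y↦1, x↦0}, S={0↦42, 1↦6}, K=[let w]>
[10] <C=(let y = (w * 7) in y), E={w↦2}, S={0↦42, 1↦6, 2↦6}, K=∅>
[11] <C=(w * 7), E={w↦2}, S={0↦42, 1↦6, 2↦6}, K=[let y]>
[12] <C=w, E={w↦2}, S={0↦42, 1↦6, 2↦6}, K=[mulR :: let y]>
[13] <C=7, E={w↦2}, S={0↦42, 1↦6, 2↦6}, K=[mulL(6) :: let y]>
[14] <C=y, E={y↦3, w↦2}, S={0↦42, 1↦6, 2↦6, 3↦42}, K=∅>
→ final value 42

Answer: 42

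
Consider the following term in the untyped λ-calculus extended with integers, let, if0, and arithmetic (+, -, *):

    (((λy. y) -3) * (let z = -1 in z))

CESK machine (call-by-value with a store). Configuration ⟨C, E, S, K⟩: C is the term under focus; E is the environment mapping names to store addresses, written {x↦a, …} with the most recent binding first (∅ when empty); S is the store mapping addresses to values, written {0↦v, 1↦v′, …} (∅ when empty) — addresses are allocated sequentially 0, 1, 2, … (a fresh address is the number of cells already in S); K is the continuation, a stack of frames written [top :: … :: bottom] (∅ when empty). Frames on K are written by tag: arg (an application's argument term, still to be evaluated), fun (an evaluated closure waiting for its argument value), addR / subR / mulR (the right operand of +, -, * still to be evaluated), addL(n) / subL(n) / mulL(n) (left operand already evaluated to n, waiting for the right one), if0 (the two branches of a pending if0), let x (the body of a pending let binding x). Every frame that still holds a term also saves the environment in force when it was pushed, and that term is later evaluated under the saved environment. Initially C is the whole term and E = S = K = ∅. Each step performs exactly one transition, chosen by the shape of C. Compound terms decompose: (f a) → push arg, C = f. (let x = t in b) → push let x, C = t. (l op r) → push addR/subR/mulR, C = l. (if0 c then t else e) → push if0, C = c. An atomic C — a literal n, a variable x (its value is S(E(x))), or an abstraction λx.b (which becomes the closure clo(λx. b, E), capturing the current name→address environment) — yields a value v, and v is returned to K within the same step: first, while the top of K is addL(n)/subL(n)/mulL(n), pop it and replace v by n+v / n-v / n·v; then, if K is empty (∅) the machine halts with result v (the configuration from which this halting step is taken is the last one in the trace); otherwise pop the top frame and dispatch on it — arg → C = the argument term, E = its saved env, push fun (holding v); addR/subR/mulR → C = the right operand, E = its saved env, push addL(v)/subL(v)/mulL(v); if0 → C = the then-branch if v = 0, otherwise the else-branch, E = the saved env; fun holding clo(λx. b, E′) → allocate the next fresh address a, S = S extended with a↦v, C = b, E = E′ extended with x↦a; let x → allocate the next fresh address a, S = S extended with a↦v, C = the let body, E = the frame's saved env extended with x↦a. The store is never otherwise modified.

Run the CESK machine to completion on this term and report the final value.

[0] ⟨C=(((λy. y) -3) * (let z = -1 in z)); E=∅; S=∅; K=∅⟩
[1] ⟨C=((λy. y) -3); E=∅; S=∅; K=[mulR]⟩
[2] ⟨C=(λy. y); E=∅; S=∅; K=[arg :: mulR]⟩
[3] ⟨C=-3; E=∅; S=∅; K=[fun :: mulR]⟩
[4] ⟨C=y; E={y↦0}; S={0↦-3}; K=[mulR]⟩
[5] ⟨C=(let z = -1 in z); E=∅; S={0↦-3}; K=[mulL(-3)]⟩
[6] ⟨C=-1; E=∅; S={0↦-3}; K=[let z :: mulL(-3)]⟩
[7] ⟨C=z; E={z↦1}; S={0↦-3, 1↦-1}; K=[mulL(-3)]⟩
→ final value 3

Answer: 3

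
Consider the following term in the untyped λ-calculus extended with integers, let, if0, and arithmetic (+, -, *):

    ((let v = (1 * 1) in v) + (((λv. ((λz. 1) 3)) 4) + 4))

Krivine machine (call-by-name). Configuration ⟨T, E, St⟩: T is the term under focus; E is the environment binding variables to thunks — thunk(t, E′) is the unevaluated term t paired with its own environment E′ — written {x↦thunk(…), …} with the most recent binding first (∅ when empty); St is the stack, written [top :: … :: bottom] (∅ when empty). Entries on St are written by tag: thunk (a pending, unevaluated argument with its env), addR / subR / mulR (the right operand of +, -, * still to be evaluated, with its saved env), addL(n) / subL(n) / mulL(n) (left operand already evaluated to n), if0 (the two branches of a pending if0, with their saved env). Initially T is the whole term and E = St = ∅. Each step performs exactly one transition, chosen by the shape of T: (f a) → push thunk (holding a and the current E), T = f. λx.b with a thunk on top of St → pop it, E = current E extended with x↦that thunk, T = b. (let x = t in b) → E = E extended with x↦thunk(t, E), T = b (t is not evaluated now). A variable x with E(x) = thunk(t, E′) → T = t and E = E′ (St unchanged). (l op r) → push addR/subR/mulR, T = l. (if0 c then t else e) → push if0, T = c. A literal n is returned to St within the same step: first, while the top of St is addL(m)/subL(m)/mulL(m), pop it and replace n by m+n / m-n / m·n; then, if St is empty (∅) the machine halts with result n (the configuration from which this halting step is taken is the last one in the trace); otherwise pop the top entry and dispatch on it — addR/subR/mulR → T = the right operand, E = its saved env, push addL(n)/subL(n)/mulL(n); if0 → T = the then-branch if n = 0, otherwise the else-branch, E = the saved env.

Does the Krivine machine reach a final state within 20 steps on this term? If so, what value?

Answer: 6

Derivation:
[0] [T=((let v = (1 * 1) in v) + (((λv. ((λz. 1) 3)) 4) + 4)) | E=∅ | St=∅]
[1] [T=(let v = (1 * 1) in v) | E=∅ | St=[addR]]
[2] [T=v | E={v↦thunk((1 * 1), ∅)} | St=[addR]]
[3] [T=(1 * 1) | E=∅ | St=[addR]]
[4] [T=1 | E=∅ | St=[mulR :: addR]]
[5] [T=1 | E=∅ | St=[mulL(1) :: addR]]
[6] [T=(((λv. ((λz. 1) 3)) 4) + 4) | E=∅ | St=[addL(1)]]
[7] [T=((λv. ((λz. 1) 3)) 4) | E=∅ | St=[addR :: addL(1)]]
[8] [T=(λv. ((λz. 1) 3)) | E=∅ | St=[thunk :: addR :: addL(1)]]
[9] [T=((λz. 1) 3) | E={v↦thunk(4, ∅)} | St=[addR :: addL(1)]]
[10] [T=(λz. 1) | E={v↦thunk(4, ∅)} | St=[thunk :: addR :: addL(1)]]
[11] [T=1 | E={z↦thunk(3, {v↦thunk(4, ∅)}), v↦thunk(4, ∅)} | St=[addR :: addL(1)]]
[12] [T=4 | E=∅ | St=[addL(1) :: addL(1)]]
→ final value 6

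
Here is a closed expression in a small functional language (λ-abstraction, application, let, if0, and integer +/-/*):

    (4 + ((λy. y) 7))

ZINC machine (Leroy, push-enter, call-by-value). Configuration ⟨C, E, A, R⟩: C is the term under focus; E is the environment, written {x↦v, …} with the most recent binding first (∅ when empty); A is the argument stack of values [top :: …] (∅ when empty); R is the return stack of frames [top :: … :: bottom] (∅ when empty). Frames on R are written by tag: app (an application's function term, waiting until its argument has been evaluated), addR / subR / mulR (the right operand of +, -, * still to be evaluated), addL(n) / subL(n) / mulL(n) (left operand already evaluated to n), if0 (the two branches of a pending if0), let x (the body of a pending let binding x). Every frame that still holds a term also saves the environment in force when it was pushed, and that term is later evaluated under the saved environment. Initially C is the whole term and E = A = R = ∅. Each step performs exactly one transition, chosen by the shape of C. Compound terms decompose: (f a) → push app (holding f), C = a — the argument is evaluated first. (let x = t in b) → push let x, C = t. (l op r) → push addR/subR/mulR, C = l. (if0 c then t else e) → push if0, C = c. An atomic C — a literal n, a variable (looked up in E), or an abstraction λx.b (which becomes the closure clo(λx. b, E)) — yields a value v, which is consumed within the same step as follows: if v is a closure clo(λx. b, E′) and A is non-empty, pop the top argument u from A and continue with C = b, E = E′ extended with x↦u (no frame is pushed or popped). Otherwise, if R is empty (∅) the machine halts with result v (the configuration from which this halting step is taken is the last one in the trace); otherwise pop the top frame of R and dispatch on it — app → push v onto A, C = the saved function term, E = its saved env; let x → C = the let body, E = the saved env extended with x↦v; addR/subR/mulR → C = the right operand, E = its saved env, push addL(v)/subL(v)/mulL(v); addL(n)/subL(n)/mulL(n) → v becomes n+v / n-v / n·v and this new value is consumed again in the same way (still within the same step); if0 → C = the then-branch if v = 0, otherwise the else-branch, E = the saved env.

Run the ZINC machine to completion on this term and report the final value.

Answer: 11

Derivation:
[0] [C=(4 + ((λy. y) 7)) | E=∅ | A=∅ | R=∅]
[1] [C=4 | E=∅ | A=∅ | R=[addR]]
[2] [C=((λy. y) 7) | E=∅ | A=∅ | R=[addL(4)]]
[3] [C=7 | E=∅ | A=∅ | R=[app :: addL(4)]]
[4] [C=(λy. y) | E=∅ | A=[7] | R=[addL(4)]]
[5] [C=y | E={y↦7} | A=∅ | R=[addL(4)]]
→ final value 11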